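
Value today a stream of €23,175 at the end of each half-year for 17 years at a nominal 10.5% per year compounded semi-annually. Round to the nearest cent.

€363,927.29

With 2 periods per year: i = 0.0525, n = 34.
PV = PMT · [1 − (1+i)^(−n)] / i = 23175 · 15.703443 = 363,927.2895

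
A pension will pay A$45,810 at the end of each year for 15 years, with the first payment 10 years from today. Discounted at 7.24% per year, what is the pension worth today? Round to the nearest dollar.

Value one period before first payment (t=9): 45810 × [1 − (1+0.0724)^(−15)] / 0.0724 = 45810 × 8.971441 = 410,981.7341
PV₀ = 410,981.7341 / (1+0.0724)^9 = 410,981.7341 / 1.875907 = 219,084.3082

A$219,084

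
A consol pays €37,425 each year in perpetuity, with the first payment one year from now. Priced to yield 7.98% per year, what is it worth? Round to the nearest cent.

PV = PMT / i = 37425 / 0.0798 = 468,984.9624

€468,984.96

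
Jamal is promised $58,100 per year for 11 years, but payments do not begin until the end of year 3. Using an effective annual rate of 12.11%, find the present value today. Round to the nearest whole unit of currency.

$273,162

Value one period before first payment (t=2): 58100 × [1 − (1+0.1211)^(−11)] / 0.1211 = 58100 × 5.909260 = 343,328.0321
Discount back 2 years: 343,328.0321 × (1+0.1211)^(−2) = 343,328.0321 × 0.795630 = 273,162.1731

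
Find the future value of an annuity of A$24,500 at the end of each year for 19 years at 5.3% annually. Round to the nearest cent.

FV = 24500 × [(1+0.053)^19 − 1] / 0.053 = 24500 × 31.466277 = 770,923.7845

A$770,923.78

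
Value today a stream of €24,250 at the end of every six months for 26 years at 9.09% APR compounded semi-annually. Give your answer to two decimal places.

€480,659.16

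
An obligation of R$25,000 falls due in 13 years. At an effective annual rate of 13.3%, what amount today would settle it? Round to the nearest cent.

Discount factor = (1+0.133)^(−13) = 0.197247; PV = 25,000 × 0.197247 = 4,931.1837

R$4,931.18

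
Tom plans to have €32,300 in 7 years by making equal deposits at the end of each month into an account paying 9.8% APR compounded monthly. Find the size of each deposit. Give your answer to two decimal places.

Periodic rate i = 0.098/12 = 0.00816667; n = 7 × 12 = 84 periods.
PMT = 32300 / ( [(1+0.00816667)^84 − 1] / 0.00816667 ) = 32300 / 120.028404 = 269.1030

€269.10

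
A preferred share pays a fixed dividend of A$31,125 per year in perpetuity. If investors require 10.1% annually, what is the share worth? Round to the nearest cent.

PV = C/r = 31125/0.101 = 308,168.3168

A$308,168.32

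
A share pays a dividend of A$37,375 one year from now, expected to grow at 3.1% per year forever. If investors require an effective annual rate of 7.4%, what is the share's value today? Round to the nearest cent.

PV = PMT / (i − g) = 37375 / (0.074 − 0.031) = 37375 / 0.043000 = 869,186.0465

A$869,186.05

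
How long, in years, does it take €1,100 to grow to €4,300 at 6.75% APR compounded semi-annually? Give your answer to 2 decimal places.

Periodic rate i = 0.0675/2 = 0.03375.
n = ln(4300/1100) / ln(1+0.03375) = ln(3.90909) / 0.033193 = 41.0721 half-years
= 41.0721/2 years

20.54 years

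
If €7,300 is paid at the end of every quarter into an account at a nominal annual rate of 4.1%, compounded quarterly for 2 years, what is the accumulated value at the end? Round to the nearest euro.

Periodic rate i = 0.041/4 = 0.01025; n = 2 × 4 = 8 periods.
Accumulation factor s(8|0.01025) = 8.292960; FV = 7300 × 8.292960 = 60,538.6044

€60,539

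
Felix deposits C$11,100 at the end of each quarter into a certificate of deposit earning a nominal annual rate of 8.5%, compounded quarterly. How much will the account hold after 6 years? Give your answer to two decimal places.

Periodic rate i = 0.085/4 = 0.02125; n = 6 × 4 = 24 periods.
FV = 11100 × [(1+0.02125)^24 − 1] / 0.02125 = 11100 × 30.890210 = 342,881.3305

C$342,881.33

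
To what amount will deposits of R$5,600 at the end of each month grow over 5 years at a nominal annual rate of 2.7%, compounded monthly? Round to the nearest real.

i = 0.027/12 = 0.00225 per month; n = 5·12 = 60.
FV = 5600 × [(1+0.00225)^60 − 1] / 0.00225 = 5600 × 64.161436 = 359,304.0423

R$359,304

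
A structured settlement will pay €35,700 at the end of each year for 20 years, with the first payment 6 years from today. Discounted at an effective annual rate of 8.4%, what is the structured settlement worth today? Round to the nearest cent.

Value one period before first payment (t=5): 35700 × [1 − (1+0.084)^(−20)] / 0.084 = 35700 × 9.532651 = 340,315.6251
Discount back 5 years: 340,315.6251 × (1+0.084)^(−5) = 340,315.6251 × 0.668119 = 227,371.2129

€227,371.21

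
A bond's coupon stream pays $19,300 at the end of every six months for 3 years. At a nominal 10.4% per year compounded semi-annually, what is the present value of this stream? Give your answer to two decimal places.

i = 0.104/2 = 0.052 per half-year; n = 3·2 = 6.
PV = PMT · [1 − (1+i)^(−n)] / i = 19300 · 5.043389 = 97,337.4019

$97,337.40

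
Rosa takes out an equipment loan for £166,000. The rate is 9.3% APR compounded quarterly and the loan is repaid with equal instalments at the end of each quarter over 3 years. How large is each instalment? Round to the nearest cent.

£16,011.87

i = 0.093/4 = 0.02325 per quarter; n = 3·4 = 12.
PMT = 166000 / ( [1 − (1+0.02325)^(−12)] / 0.02325 ) = 166000 / 10.367306 = 16,011.8737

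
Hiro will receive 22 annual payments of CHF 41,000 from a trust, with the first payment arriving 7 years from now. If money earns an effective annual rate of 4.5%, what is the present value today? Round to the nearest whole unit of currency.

PV at t=6 (ordinary 22-year annuity): 41000 × a(22|0.045) = 41000 × 13.784425 = 565,161.4153
Discount back 6 years: 565,161.4153 × (1+0.045)^(−6) = 565,161.4153 × 0.767896 = 433,985.0422

CHF 433,985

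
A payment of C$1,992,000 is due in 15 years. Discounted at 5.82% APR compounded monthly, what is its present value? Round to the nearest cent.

i = 0.0582/12 = 0.00485 per month; n = 15·12 = 180.
PV = FV·(1+i)^(−n) = 1,992,000 × 0.418579 = 833,809.2364

C$833,809.24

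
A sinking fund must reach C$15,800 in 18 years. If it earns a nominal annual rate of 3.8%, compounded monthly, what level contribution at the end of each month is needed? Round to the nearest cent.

C$51.07

i = 0.038/12 = 0.00316667 per month; n = 18·12 = 216.
FV-annuity factor = 309.362670; PMT = 15800 / 309.362670 = 51.0727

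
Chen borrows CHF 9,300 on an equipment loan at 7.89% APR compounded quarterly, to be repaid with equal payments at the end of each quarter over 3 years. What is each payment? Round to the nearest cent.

CHF 877.92

Periodic rate i = 0.0789/4 = 0.019725; n = 3 × 4 = 12 periods.
PMT = 9300 / ( [1 − (1+0.019725)^(−12)] / 0.019725 ) = 9300 / 10.593224 = 877.9197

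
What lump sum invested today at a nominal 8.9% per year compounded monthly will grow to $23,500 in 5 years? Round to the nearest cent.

$15,084.12

i = 0.089/12 = 0.00741667 per month; n = 5·12 = 60.
Discount factor = (1+0.00741667)^(−60) = 0.641877; PV = 23,500 × 0.641877 = 15,084.1197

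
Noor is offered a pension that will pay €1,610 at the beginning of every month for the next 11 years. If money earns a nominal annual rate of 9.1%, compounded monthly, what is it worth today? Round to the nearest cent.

i = 0.091/12 = 0.00758333 per month; n = 11·12 = 132.
PV = 1610 × [1 − (1+0.00758333)^(−132)] / 0.00758333 × (1+i) = 1610 × 83.852781 = 135,002.9779
Payments are at the start of each period, so multiply by (1+i).

€135,002.98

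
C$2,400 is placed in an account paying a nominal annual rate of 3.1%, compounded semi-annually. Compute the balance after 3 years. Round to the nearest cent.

C$2,632.03

Periodic rate i = 0.031/2 = 0.0155; n = 3 × 2 = 6 periods.
FV = PV·(1+i)^n = 2,400 × 1.096679 = 2,632.0298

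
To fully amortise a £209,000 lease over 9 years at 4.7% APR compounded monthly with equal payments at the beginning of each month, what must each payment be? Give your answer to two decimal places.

Periodic rate i = 0.047/12 = 0.00391667; n = 9 × 12 = 108 periods.
Annuity-PV factor × (1+i) = 88.271164; PMT = 209000 / 88.271164 = 2,367.7041

£2,367.70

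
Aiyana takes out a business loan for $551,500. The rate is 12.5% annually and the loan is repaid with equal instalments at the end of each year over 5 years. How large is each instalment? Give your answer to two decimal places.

$154,891.00

PMT = 551500 / ( [1 − (1+0.125)^(−5)] / 0.125 ) = 551500 / 3.560568 = 154,891.0025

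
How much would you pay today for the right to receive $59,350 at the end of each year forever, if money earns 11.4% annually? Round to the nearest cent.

PV = PMT / i = 59350 / 0.114 = 520,614.0351

$520,614.04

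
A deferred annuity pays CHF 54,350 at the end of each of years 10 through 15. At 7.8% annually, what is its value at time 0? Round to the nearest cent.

Value one period before first payment (t=9): 54350 × [1 − (1+0.078)^(−6)] / 0.078 = 54350 × 4.651063 = 252,785.2509
Discount back 9 years: 252,785.2509 × (1+0.078)^(−9) = 252,785.2509 × 0.508664 = 128,582.8013

CHF 128,582.80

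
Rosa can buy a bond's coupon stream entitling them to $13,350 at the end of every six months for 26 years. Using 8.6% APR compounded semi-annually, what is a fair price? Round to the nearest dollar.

Periodic rate i = 0.086/2 = 0.043; n = 26 × 2 = 52 periods.
PV = 13350 × [1 − (1+0.043)^(−52)] / 0.043 = 13350 × 20.651175 = 275,693.1883

$275,693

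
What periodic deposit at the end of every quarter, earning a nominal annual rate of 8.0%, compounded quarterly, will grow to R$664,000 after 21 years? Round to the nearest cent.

R$3,104.74

i = 0.08/4 = 0.02 per quarter; n = 21·4 = 84.
PMT = 664000 / ( [(1+0.02)^84 − 1] / 0.02 ) = 664000 / 213.866607 = 3,104.7390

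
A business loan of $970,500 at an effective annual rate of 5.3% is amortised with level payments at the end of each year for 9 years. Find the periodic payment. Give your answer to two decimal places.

$138,369.70

PMT = 970500 / ( [1 − (1+0.053)^(−9)] / 0.053 ) = 970500 / 7.013819 = 138,369.6959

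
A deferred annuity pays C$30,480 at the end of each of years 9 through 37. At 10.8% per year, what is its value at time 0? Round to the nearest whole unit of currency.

PV at t=8 (ordinary 29-year annuity): 30480 × a(29|0.108) = 30480 × 8.786192 = 267,803.1222
PV₀ = 267,803.1222 / (1+0.108)^8 = 267,803.1222 / 2.271528 = 117,895.5880

C$117,896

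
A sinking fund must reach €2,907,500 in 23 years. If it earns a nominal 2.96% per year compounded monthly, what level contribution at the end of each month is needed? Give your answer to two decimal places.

€7,364.77

i = 0.0296/12 = 0.00246667 per month; n = 23·12 = 276.
FV-annuity factor = 394.784669; PMT = 2.9075e+06 / 394.784669 = 7,364.7743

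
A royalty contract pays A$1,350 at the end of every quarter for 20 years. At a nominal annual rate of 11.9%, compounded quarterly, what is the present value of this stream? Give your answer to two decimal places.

i = 0.119/4 = 0.02975 per quarter; n = 20·4 = 80.
PV = PMT · [1 − (1+i)^(−n)] / i = 1350 · 30.392607 = 41,030.0190

A$41,030.02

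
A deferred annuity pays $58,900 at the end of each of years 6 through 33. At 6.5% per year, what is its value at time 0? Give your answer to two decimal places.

$547,970.79

Value one period before first payment (t=5): 58900 × [1 − (1+0.065)^(−28)] / 0.065 = 58900 × 12.746477 = 750,767.4764
Discount back 5 years: 750,767.4764 × (1+0.065)^(−5) = 750,767.4764 × 0.729881 = 547,970.7937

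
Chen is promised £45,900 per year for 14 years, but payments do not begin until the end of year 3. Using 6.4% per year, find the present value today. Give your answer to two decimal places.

£367,696.98

Value one period before first payment (t=2): 45900 × [1 − (1+0.064)^(−14)] / 0.064 = 45900 × 9.069026 = 416,268.2851
Discount back 2 years: 416,268.2851 × (1+0.064)^(−2) = 416,268.2851 × 0.883317 = 367,696.9842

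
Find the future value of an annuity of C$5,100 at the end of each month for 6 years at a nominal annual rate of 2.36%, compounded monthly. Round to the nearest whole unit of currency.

Periodic rate i = 0.0236/12 = 0.00196667; n = 6 × 12 = 72 periods.
FV = PMT · [(1+i)^n − 1] / i = 5100 · 77.265514 = 394,054.1208

C$394,054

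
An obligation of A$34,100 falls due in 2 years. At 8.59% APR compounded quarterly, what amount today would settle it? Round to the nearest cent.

A$28,769.51

With 4 periods per year: i = 0.021475, n = 8.
PV = FV·(1+i)^(−n) = 34,100 × 0.843681 = 28,769.5085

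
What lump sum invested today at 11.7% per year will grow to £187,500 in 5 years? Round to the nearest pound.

£107,829

PV = 187,500 / (1 + 0.117)^5 = 187,500 / 1.738865 = 107,828.9575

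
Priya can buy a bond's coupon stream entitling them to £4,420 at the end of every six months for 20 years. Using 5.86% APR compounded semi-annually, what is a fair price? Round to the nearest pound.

£103,333

Periodic rate i = 0.0586/2 = 0.0293; n = 20 × 2 = 40 periods.
Annuity factor a(40|0.0293) = 23.378579; PV = 4420 × 23.378579 = 103,333.3183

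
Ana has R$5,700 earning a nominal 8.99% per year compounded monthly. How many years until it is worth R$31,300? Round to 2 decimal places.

Periodic rate i = 0.0899/12 = 0.00749167.
(1+i)^n = 31300/5700 = 5.49123, so n = ln 5.49123 / ln 1.00749 = 228.1900 months
= 228.1900/12 years

19.02 years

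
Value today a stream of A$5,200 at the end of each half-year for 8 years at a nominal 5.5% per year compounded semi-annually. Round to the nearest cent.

i = 0.055/2 = 0.0275 per half-year; n = 8·2 = 16.
PV = PMT · [1 − (1+i)^(−n)] / i = 5200 · 12.804573 = 66,583.7804

A$66,583.78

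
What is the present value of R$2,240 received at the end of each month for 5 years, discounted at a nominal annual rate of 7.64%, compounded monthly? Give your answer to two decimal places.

R$111,417.61

Periodic rate i = 0.0764/12 = 0.00636667; n = 5 × 12 = 60 periods.
Annuity factor a(60|0.00636667) = 49.740002; PV = 2240 × 49.740002 = 111,417.6054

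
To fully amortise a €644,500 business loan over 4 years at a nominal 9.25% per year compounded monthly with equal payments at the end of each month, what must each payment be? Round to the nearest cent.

€16,115.03

With 12 periods per year: i = 0.00770833, n = 48.
Annuity-PV factor = 39.993729; PMT = 644500 / 39.993729 = 16,115.0266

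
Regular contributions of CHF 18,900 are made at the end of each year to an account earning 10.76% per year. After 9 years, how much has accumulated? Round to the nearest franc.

CHF 265,002

Accumulation factor s(9|0.1076) = 14.021257; FV = 18900 × 14.021257 = 265,001.7578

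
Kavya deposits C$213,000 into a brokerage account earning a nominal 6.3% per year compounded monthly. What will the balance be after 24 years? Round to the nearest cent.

C$962,310.35

Periodic rate i = 0.063/12 = 0.00525; n = 24 × 12 = 288 periods.
FV = 213,000 × (1 + 0.00525)^288 = 962,310.3451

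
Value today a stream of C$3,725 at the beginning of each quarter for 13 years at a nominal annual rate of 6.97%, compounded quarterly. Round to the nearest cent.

C$128,919.30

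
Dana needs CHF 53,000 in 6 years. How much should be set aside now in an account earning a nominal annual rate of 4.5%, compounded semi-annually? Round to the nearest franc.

CHF 40,580

With 2 periods per year: i = 0.0225, n = 12.
PV = FV·(1+i)^(−n) = 53,000 × 0.765667 = 40,580.3763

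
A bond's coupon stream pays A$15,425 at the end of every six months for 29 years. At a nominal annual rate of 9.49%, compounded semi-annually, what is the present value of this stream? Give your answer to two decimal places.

A$302,985.89

Periodic rate i = 0.0949/2 = 0.04745; n = 29 × 2 = 58 periods.
PV = PMT · [1 − (1+i)^(−n)] / i = 15425 · 19.642521 = 302,985.8881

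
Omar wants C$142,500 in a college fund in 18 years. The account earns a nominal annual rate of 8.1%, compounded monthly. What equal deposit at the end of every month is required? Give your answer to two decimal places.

i = 0.081/12 = 0.00675 per month; n = 18·12 = 216.
FV-annuity factor = 485.386097; PMT = 142500 / 485.386097 = 293.5807

C$293.58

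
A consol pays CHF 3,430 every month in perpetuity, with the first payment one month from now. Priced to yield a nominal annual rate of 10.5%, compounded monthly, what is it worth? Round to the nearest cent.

CHF 392,000.00

Periodic rate i = 0.105/12 = 0.00875.
PV = PMT / i = 3430 / 0.00875 = 392,000.0000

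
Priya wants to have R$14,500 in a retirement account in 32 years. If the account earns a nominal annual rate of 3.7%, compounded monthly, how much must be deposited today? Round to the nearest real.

R$4,446

With 12 periods per year: i = 0.00308333, n = 384.
PV = FV·(1+i)^(−n) = 14,500 × 0.306610 = 4,445.8463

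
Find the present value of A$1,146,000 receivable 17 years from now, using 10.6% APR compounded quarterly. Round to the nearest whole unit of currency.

With 4 periods per year: i = 0.0265, n = 68.
PV = 1,146,000 / (1 + 0.0265)^68 = 1,146,000 / 5.921188 = 193,542.2411

A$193,542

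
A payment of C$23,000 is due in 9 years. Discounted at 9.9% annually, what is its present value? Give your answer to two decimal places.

PV = 23,000 / (1 + 0.099)^9 = 23,000 / 2.338725 = 9,834.4167

C$9,834.42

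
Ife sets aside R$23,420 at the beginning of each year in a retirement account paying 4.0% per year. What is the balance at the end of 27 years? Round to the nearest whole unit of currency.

R$1,146,821

FV = 23420 × [(1+0.04)^27 − 1] / 0.04 × (1+i) = 23420 × 48.967583 = 1,146,820.7934
(Beginning-of-period payments → annuity-due factor ×(1+i).)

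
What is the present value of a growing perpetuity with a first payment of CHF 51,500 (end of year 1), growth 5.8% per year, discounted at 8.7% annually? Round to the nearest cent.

PV = D₁/(r − g) = 51500/(0.087 − 0.058) = 1,775,862.0690

CHF 1,775,862.07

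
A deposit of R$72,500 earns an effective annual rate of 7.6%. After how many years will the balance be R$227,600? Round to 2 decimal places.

15.62 years

(1+i)^n = 227600/72500 = 3.13931, so n = ln 3.13931 / ln 1.076 = 15.6177 years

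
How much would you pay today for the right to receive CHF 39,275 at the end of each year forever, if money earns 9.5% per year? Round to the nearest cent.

CHF 413,421.05

PV = PMT / i = 39275 / 0.095 = 413,421.0526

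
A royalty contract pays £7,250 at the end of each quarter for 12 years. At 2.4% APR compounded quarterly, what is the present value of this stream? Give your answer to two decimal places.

£301,591.44

i = 0.024/4 = 0.006 per quarter; n = 12·4 = 48.
PV = PMT · [1 − (1+i)^(−n)] / i = 7250 · 41.598819 = 301,591.4397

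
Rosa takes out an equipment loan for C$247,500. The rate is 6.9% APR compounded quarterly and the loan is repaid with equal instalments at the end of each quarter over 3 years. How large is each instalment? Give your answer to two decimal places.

With 4 periods per year: i = 0.01725, n = 12.
PMT = 247500 / ( [1 − (1+0.01725)^(−12)] / 0.01725 ) = 247500 / 10.756175 = 23,010.0386

C$23,010.04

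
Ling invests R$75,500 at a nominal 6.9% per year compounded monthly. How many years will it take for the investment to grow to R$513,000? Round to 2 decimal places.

Periodic rate i = 0.069/12 = 0.00575.
n = ln(513000/75500) / ln(1+0.00575) = ln(6.79470) / 0.005734 = 334.1994 months
= 334.1994/12 years

27.85 years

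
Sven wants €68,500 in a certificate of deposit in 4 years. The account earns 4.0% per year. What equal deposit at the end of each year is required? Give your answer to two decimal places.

€16,131.07

PMT = 68500 / ( [(1+0.04)^4 − 1] / 0.04 ) = 68500 / 4.246464 = 16,131.0681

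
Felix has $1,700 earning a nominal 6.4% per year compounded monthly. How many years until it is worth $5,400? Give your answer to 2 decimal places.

18.11 years

Periodic rate i = 0.064/12 = 0.00533333.
n = ln(5400/1700) / ln(1+0.00533333) = ln(3.17647) / 0.005319 = 217.2844 months
= 217.2844/12 years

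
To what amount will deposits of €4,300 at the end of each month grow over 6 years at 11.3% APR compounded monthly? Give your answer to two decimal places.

€440,058.73

Periodic rate i = 0.113/12 = 0.00941667; n = 6 × 12 = 72 periods.
FV = PMT · [(1+i)^n − 1] / i = 4300 · 102.339239 = 440,058.7291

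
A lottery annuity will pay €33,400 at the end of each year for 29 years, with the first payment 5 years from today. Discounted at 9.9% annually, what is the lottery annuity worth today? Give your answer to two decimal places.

€216,301.83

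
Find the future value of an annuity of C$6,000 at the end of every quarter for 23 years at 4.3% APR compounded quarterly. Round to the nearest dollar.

With 4 periods per year: i = 0.01075, n = 92.
FV = PMT · [(1+i)^n − 1] / i = 6000 · 155.757359 = 934,544.1523

C$934,544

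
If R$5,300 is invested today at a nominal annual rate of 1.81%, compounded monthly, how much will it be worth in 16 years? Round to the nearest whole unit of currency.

R$7,079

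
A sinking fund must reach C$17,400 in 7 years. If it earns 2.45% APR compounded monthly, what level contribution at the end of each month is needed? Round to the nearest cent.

C$190.10

Periodic rate i = 0.0245/12 = 0.00204167; n = 7 × 12 = 84 periods.
FV-annuity factor = 91.531404; PMT = 17400 / 91.531404 = 190.0987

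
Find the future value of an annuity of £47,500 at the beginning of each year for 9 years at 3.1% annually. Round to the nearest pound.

£499,549

Accumulation factor s(9|0.031) × (1+i) = 10.516815; FV = 47500 × 10.516815 = 499,548.7105
(Beginning-of-period payments → annuity-due factor ×(1+i).)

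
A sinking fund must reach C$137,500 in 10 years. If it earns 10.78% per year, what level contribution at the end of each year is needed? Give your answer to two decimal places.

PMT = 137500 / ( [(1+0.1078)^10 − 1] / 0.1078 ) = 137500 / 16.545858 = 8,310.2371

C$8,310.24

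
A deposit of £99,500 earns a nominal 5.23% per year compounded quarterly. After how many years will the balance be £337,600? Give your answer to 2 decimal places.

23.51 years

Periodic rate i = 0.0523/4 = 0.013075.
n = ln(337600/99500) / ln(1+0.013075) = ln(3.39296) / 0.012990 = 94.0477 quarters
= 94.0477/4 years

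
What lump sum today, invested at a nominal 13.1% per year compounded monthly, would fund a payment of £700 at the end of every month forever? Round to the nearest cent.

Periodic rate i = 0.131/12 = 0.0109167.
PV = C/r = 700/0.0109167 = 64,122.1374

£64,122.14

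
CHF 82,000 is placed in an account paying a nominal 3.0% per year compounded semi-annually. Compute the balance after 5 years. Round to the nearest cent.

With 2 periods per year: i = 0.015, n = 10.
82,000 × (1+0.015)^10 = 82,000 × 1.160541 = 95,164.3477

CHF 95,164.35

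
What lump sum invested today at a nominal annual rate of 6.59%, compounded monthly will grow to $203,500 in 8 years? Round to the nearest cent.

With 12 periods per year: i = 0.00549167, n = 96.
PV = FV·(1+i)^(−n) = 203,500 × 0.591107 = 120,290.3412

$120,290.34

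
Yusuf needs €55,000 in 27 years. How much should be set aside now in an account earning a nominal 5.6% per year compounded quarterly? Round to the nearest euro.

i = 0.056/4 = 0.014 per quarter; n = 27·4 = 108.
PV = 55,000 / (1 + 0.014)^108 = 55,000 / 4.488478 = 12,253.5958

€12,254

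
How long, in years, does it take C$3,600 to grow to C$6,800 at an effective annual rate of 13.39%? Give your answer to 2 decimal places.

(1+i)^n = 6800/3600 = 1.88889, so n = ln 1.88889 / ln 1.1339 = 5.0611 years

5.06 years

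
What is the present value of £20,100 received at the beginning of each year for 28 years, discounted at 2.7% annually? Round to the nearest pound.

£401,942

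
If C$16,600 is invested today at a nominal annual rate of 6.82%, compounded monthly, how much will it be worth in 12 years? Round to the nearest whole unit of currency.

C$37,543

With 12 periods per year: i = 0.00568333, n = 144.
FV = PV·(1+i)^n = 16,600 × 2.261624 = 37,542.9590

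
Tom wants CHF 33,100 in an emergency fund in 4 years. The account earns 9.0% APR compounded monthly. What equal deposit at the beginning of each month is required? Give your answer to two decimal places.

CHF 571.16

i = 0.09/12 = 0.0075 per month; n = 4·12 = 48.
PMT = 33100 / ( [(1+0.0075)^48 − 1] / 0.0075 × (1+i) ) = 33100 / 57.952116 = 571.1612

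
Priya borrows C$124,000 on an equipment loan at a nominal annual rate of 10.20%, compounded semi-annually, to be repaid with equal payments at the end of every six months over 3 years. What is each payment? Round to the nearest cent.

C$24,508.35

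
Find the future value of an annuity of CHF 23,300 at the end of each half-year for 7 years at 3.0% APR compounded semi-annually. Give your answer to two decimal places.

With 2 periods per year: i = 0.015, n = 14.
FV = PMT · [(1+i)^n − 1] / i = 23300 · 15.450382 = 359,993.9017

CHF 359,993.90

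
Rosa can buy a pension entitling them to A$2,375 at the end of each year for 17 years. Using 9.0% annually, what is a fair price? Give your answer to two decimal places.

A$20,291.12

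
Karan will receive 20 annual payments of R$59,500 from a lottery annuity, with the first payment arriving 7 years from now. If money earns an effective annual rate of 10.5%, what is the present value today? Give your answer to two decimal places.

PV at t=6 (ordinary 20-year annuity): 59500 × a(20|0.105) = 59500 × 8.230909 = 489,739.0803
PV₀ = 489,739.0803 / (1+0.105)^6 = 489,739.0803 / 1.820429 = 269,024.0418

R$269,024.04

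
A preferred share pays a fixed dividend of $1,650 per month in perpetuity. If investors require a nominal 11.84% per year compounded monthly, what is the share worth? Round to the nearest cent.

Periodic rate i = 0.1184/12 = 0.00986667.
PV = C/r = 1650/0.00986667 = 167,229.7297

$167,229.73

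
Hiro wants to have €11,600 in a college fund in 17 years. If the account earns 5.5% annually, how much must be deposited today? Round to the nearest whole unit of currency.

€4,668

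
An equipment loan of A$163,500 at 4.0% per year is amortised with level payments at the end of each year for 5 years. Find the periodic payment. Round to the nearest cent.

A$36,726.53

Annuity-PV factor = 4.451822; PMT = 163500 / 4.451822 = 36,726.5331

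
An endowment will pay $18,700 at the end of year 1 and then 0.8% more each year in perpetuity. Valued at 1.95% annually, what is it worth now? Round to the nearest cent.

$1,626,086.96

PV = D₁/(r − g) = 18700/(0.0195 − 0.008) = 1,626,086.9565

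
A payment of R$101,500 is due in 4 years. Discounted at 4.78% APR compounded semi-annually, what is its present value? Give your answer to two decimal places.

R$84,024.45

With 2 periods per year: i = 0.0239, n = 8.
Discount factor = (1+0.0239)^(−8) = 0.827827; PV = 101,500 × 0.827827 = 84,024.4538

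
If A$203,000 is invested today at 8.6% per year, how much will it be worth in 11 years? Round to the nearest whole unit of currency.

FV = PV·(1+i)^n = 203,000 × 2.478153 = 503,065.0147

A$503,065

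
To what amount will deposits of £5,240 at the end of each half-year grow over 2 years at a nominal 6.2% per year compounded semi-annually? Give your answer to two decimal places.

£21,954.94

With 2 periods per year: i = 0.031, n = 4.
FV = PMT · [(1+i)^n − 1] / i = 5240 · 4.189874 = 21,954.9387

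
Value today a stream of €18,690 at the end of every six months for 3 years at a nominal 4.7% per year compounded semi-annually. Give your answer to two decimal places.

Periodic rate i = 0.047/2 = 0.0235; n = 3 × 2 = 6 periods.
PV = PMT · [1 − (1+i)^(−n)] / i = 18690 · 5.535864 = 103,465.3068

€103,465.31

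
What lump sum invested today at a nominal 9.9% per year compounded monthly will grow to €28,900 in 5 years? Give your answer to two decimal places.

Periodic rate i = 0.099/12 = 0.00825; n = 5 × 12 = 60 periods.
Discount factor = (1+0.00825)^(−60) = 0.610810; PV = 28,900 × 0.610810 = 17,652.4098

€17,652.41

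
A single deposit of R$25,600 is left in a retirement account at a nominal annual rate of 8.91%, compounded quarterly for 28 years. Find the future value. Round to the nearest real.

Periodic rate i = 0.0891/4 = 0.022275; n = 28 × 4 = 112 periods.
25,600 × (1+0.022275)^112 = 25,600 × 11.791984 = 301,874.8005

R$301,875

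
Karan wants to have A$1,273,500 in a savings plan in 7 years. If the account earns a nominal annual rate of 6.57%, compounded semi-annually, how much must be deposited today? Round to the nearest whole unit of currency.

Periodic rate i = 0.0657/2 = 0.03285; n = 7 × 2 = 14 periods.
PV = FV·(1+i)^(−n) = 1,273,500 × 0.636031 = 809,985.7816

A$809,986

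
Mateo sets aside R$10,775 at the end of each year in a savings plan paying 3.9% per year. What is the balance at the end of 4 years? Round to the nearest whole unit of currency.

R$45,688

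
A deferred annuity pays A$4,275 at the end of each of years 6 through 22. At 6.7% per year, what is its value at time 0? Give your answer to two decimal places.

A$30,816.44

Value one period before first payment (t=5): 4275 × [1 − (1+0.067)^(−17)] / 0.067 = 4275 × 9.969387 = 42,619.1302
PV₀ = 42,619.1302 / (1+0.067)^5 = 42,619.1302 / 1.383000 = 30,816.4413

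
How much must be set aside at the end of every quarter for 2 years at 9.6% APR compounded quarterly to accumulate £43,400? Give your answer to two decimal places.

£4,985.50

i = 0.096/4 = 0.024 per quarter; n = 2·4 = 8.
FV-annuity factor = 8.705242; PMT = 43400 / 8.705242 = 4,985.5016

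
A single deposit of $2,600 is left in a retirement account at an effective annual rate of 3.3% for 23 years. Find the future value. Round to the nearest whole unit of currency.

$5,486

FV = 2,600 × (1 + 0.033)^23 = 5,486.3150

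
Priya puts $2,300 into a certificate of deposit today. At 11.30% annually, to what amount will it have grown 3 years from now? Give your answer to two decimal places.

FV = PV·(1+i)^n = 2,300 × 1.378750 = 3,171.1248

$3,171.12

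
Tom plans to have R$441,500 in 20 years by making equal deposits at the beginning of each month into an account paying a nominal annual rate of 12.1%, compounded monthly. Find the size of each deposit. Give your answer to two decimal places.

Periodic rate i = 0.121/12 = 0.0100833; n = 20 × 12 = 240 periods.
PMT = 441500 / ( [(1+0.0100833)^240 − 1] / 0.0100833 × (1+i) ) = 441500 / 1012.793542 = 435.9230

R$435.92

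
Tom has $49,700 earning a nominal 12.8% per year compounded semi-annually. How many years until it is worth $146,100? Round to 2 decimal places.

Periodic rate i = 0.128/2 = 0.064.
n = ln(146100/49700) / ln(1+0.064) = ln(2.93964) / 0.062035 = 17.3818 half-years
= 17.3818/2 years

8.69 years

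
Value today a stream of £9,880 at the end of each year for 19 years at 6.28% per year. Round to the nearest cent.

Annuity factor a(19|0.0628) = 10.917911; PV = 9880 × 10.917911 = 107,868.9610

£107,868.96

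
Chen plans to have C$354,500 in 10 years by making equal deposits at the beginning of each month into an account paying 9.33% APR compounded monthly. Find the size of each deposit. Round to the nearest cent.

C$1,784.10

Periodic rate i = 0.0933/12 = 0.007775; n = 10 × 12 = 120 periods.
PMT = 354500 / ( [(1+0.007775)^120 − 1] / 0.007775 × (1+i) ) = 354500 / 198.699243 = 1,784.1034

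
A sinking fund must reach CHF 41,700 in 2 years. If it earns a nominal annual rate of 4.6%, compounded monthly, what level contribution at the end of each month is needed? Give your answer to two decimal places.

CHF 1,662.13

Periodic rate i = 0.046/12 = 0.00383333; n = 2 × 12 = 24 periods.
PMT = 41700 / ( [(1+0.00383333)^24 − 1] / 0.00383333 ) = 41700 / 25.088349 = 1,662.1261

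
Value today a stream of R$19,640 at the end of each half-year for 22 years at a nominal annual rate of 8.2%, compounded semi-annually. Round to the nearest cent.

Periodic rate i = 0.082/2 = 0.041; n = 22 × 2 = 44 periods.
PV = PMT · [1 − (1+i)^(−n)] / i = 19640 · 20.227458 = 397,267.2808

R$397,267.28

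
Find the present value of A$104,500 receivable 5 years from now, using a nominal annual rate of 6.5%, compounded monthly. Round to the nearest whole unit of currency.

Periodic rate i = 0.065/12 = 0.00541667; n = 5 × 12 = 60 periods.
PV = FV·(1+i)^(−n) = 104,500 × 0.723161 = 75,570.3578

A$75,570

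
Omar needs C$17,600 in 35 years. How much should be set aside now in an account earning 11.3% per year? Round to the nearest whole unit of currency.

PV = 17,600 / (1 + 0.113)^35 = 17,600 / 42.396573 = 415.1279

C$415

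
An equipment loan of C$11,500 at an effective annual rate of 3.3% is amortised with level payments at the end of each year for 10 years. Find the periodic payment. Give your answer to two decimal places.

C$1,368.87

PMT = 11500 / ( [1 − (1+0.033)^(−10)] / 0.033 ) = 11500 / 8.401077 = 1,368.8721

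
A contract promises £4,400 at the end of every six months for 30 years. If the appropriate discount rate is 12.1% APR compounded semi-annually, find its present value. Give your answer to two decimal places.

£70,584.10

With 2 periods per year: i = 0.0605, n = 60.
Annuity factor a(60|0.0605) = 16.041841; PV = 4400 × 16.041841 = 70,584.1012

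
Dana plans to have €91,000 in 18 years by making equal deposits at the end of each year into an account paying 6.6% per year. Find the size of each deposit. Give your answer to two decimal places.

€2,781.09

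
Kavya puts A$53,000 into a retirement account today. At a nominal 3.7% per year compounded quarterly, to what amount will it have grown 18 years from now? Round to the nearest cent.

With 4 periods per year: i = 0.00925, n = 72.
FV = PV·(1+i)^n = 53,000 × 1.940486 = 102,845.7741

A$102,845.77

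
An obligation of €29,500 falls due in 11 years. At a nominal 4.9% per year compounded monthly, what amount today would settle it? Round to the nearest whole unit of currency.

Periodic rate i = 0.049/12 = 0.00408333; n = 11 × 12 = 132 periods.
PV = 29,500 / (1 + 0.00408333)^132 = 29,500 / 1.712411 = 17,227.1691

€17,227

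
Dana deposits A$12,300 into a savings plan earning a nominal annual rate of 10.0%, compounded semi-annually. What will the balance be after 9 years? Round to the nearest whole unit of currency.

A$29,601

With 2 periods per year: i = 0.05, n = 18.
FV = 12,300 × (1 + 0.05)^18 = 29,601.4166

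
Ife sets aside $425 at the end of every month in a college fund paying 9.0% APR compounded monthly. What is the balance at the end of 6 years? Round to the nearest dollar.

$40,378

With 12 periods per year: i = 0.0075, n = 72.
FV = 425 × [(1+0.0075)^72 − 1] / 0.0075 = 425 × 95.007028 = 40,377.9867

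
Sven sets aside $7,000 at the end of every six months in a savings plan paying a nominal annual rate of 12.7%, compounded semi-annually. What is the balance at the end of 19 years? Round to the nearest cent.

$1,033,561.16

i = 0.127/2 = 0.0635 per half-year; n = 19·2 = 38.
Accumulation factor s(38|0.0635) = 147.651594; FV = 7000 × 147.651594 = 1,033,561.1553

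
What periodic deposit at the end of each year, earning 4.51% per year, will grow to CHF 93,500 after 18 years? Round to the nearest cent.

PMT = 93500 / ( [(1+0.0451)^18 − 1] / 0.0451 ) = 93500 / 26.879954 = 3,478.4285

CHF 3,478.43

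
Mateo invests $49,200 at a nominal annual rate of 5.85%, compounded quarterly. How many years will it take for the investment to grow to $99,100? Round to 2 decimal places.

Periodic rate i = 0.0585/4 = 0.014625.
(1+i)^n = 99100/49200 = 2.01423, so n = ln 2.01423 / ln 1.01463 = 48.2286 quarters
= 48.2286/4 years

12.06 years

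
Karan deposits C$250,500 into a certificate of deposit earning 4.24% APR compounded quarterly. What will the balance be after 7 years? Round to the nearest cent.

With 4 periods per year: i = 0.0106, n = 28.
FV = 250,500 × (1 + 0.0106)^28 = 336,533.2344

C$336,533.23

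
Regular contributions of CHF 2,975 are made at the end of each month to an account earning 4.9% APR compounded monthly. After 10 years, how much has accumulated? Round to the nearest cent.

CHF 459,501.60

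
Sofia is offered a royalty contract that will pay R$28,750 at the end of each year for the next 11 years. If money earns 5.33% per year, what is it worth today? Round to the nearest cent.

Annuity factor a(11|0.0533) = 8.164313; PV = 28750 × 8.164313 = 234,723.9975

R$234,724.00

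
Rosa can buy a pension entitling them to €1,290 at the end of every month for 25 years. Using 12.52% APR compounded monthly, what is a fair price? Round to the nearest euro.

€118,148

i = 0.1252/12 = 0.0104333 per month; n = 25·12 = 300.
PV = PMT · [1 − (1+i)^(−n)] / i = 1290 · 91.587941 = 118,148.4440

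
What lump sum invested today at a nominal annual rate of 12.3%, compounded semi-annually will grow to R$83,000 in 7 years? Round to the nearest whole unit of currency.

R$35,991

i = 0.123/2 = 0.0615 per half-year; n = 7·2 = 14.
PV = 83,000 / (1 + 0.0615)^14 = 83,000 / 2.306110 = 35,991.3480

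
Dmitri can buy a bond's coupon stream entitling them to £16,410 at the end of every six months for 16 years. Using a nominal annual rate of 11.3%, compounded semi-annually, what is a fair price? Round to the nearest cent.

£240,411.83

With 2 periods per year: i = 0.0565, n = 32.
PV = 16410 × [1 − (1+0.0565)^(−32)] / 0.0565 = 16410 × 14.650325 = 240,411.8344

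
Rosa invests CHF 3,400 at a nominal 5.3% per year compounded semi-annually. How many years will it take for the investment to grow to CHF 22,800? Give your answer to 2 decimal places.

36.38 years

Periodic rate i = 0.053/2 = 0.0265.
n = ln(22800/3400) / ln(1+0.0265) = ln(6.70588) / 0.026155 = 72.7581 half-years
= 72.7581/2 years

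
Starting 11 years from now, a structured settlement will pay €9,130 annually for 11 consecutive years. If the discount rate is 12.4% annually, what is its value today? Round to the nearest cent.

€16,552.82

Value one period before first payment (t=10): 9130 × [1 − (1+0.124)^(−11)] / 0.124 = 9130 × 5.835317 = 53,276.4430
Discount back 10 years: 53,276.4430 × (1+0.124)^(−10) = 53,276.4430 × 0.310697 = 16,552.8244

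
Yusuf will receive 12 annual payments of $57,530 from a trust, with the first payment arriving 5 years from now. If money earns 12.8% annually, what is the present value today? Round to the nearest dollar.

$212,194

Value one period before first payment (t=4): 57530 × [1 − (1+0.128)^(−12)] / 0.128 = 57530 × 5.971385 = 343,533.7990
PV₀ = 343,533.7990 / (1+0.128)^4 = 343,533.7990 / 1.618961 = 212,193.9872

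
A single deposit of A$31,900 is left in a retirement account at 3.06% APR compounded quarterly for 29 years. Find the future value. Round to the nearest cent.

With 4 periods per year: i = 0.00765, n = 116.
31,900 × (1+0.00765)^116 = 31,900 × 2.420618 = 77,217.7163

A$77,217.72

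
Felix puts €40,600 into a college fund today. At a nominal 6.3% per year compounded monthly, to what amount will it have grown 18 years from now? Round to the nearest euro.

€125,814

i = 0.063/12 = 0.00525 per month; n = 18·12 = 216.
FV = 40,600 × (1 + 0.00525)^216 = 125,813.6312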